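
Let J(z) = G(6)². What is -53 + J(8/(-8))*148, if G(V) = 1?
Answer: 95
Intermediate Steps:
J(z) = 1 (J(z) = 1² = 1)
-53 + J(8/(-8))*148 = -53 + 1*148 = -53 + 148 = 95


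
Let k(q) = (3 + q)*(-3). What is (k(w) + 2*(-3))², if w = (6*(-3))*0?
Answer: 225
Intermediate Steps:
w = 0 (w = -18*0 = 0)
k(q) = -9 - 3*q
(k(w) + 2*(-3))² = ((-9 - 3*0) + 2*(-3))² = ((-9 + 0) - 6)² = (-9 - 6)² = (-15)² = 225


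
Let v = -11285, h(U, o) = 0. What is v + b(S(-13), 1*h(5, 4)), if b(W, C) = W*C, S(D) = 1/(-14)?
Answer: -11285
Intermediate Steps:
S(D) = -1/14
b(W, C) = C*W
v + b(S(-13), 1*h(5, 4)) = -11285 + (1*0)*(-1/14) = -11285 + 0*(-1/14) = -11285 + 0 = -11285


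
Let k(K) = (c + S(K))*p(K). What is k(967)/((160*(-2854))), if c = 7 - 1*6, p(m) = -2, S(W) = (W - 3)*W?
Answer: 932189/228320 ≈ 4.0828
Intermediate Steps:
S(W) = W*(-3 + W) (S(W) = (-3 + W)*W = W*(-3 + W))
c = 1 (c = 7 - 6 = 1)
k(K) = -2 - 2*K*(-3 + K) (k(K) = (1 + K*(-3 + K))*(-2) = -2 - 2*K*(-3 + K))
k(967)/((160*(-2854))) = (-2 - 2*967*(-3 + 967))/((160*(-2854))) = (-2 - 2*967*964)/(-456640) = (-2 - 1864376)*(-1/456640) = -1864378*(-1/456640) = 932189/228320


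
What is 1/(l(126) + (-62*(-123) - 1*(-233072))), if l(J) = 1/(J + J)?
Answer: 252/60655897 ≈ 4.1546e-6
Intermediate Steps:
l(J) = 1/(2*J)
1/(l(126) + (-62*(-123) - 1*(-233072))) = 1/((½)/126 + (-62*(-123) - 1*(-233072))) = 1/((½)*(1/126) + (7626 + 233072)) = 1/(1/252 + 240698) = 1/(60655897/252) = 252/60655897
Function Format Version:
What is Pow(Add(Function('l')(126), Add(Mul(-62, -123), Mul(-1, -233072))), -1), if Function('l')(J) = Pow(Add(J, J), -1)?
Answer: Rational(252, 60655897) ≈ 4.1546e-6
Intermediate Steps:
Function('l')(J) = Mul(Rational(1, 2), Pow(J, -1)) (Function('l')(J) = Pow(Mul(2, J), -1) = Mul(Rational(1, 2), Pow(J, -1)))
Pow(Add(Function('l')(126), Add(Mul(-62, -123), Mul(-1, -233072))), -1) = Pow(Add(Mul(Rational(1, 2), Pow(126, -1)), Add(Mul(-62, -123), Mul(-1, -233072))), -1) = Pow(Add(Mul(Rational(1, 2), Rational(1, 126)), Add(7626, 233072)), -1) = Pow(Add(Rational(1, 252), 240698), -1) = Pow(Rational(60655897, 252), -1) = Rational(252, 60655897)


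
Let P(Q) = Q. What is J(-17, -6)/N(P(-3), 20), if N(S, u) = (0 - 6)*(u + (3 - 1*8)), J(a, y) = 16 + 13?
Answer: -29/90 ≈ -0.32222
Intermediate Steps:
J(a, y) = 29
N(S, u) = 30 - 6*u (N(S, u) = -6*(u + (3 - 8)) = -6*(u - 5) = -6*(-5 + u) = 30 - 6*u)
J(-17, -6)/N(P(-3), 20) = 29/(30 - 6*20) = 29/(30 - 120) = 29/(-90) = 29*(-1/90) = -29/90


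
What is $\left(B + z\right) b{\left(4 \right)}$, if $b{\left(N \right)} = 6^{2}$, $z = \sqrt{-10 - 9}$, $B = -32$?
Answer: $-1152 + 36 i \sqrt{19} \approx -1152.0 + 156.92 i$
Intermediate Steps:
$z = i \sqrt{19}$ ($z = \sqrt{-19} = i \sqrt{19} \approx 4.3589 i$)
$b{\left(N \right)} = 36$
$\left(B + z\right) b{\left(4 \right)} = \left(-32 + i \sqrt{19}\right) 36 = -1152 + 36 i \sqrt{19}$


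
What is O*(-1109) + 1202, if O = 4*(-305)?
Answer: 1354182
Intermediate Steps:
O = -1220
O*(-1109) + 1202 = -1220*(-1109) + 1202 = 1352980 + 1202 = 1354182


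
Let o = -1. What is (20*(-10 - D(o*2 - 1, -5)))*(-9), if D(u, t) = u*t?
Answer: 4500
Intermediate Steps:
D(u, t) = t*u
(20*(-10 - D(o*2 - 1, -5)))*(-9) = (20*(-10 - (-5)*(-1*2 - 1)))*(-9) = (20*(-10 - (-5)*(-2 - 1)))*(-9) = (20*(-10 - (-5)*(-3)))*(-9) = (20*(-10 - 1*15))*(-9) = (20*(-10 - 15))*(-9) = (20*(-25))*(-9) = -500*(-9) = 4500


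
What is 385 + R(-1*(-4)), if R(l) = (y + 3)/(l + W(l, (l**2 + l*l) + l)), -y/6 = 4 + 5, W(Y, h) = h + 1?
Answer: 15734/41 ≈ 383.76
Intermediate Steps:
W(Y, h) = 1 + h
y = -54 (y = -6*(4 + 5) = -6*9 = -54)
R(l) = -51/(1 + 2*l + 2*l**2) (R(l) = (-54 + 3)/(l + (1 + ((l**2 + l*l) + l))) = -51/(l + (1 + ((l**2 + l**2) + l))) = -51/(l + (1 + (2*l**2 + l))) = -51/(l + (1 + (l + 2*l**2))) = -51/(l + (1 + l + 2*l**2)) = -51/(1 + 2*l + 2*l**2))
385 + R(-1*(-4)) = 385 - 51/(1 - 1*(-4) + (-1*(-4))*(1 + 2*(-1*(-4)))) = 385 - 51/(1 + 4 + 4*(1 + 2*4)) = 385 - 51/(1 + 4 + 4*(1 + 8)) = 385 - 51/(1 + 4 + 4*9) = 385 - 51/(1 + 4 + 36) = 385 - 51/41 = 15734/41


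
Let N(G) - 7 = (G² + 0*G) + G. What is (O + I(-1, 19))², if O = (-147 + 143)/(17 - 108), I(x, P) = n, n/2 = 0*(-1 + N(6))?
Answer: 16/8281 ≈ 0.0019321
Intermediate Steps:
N(G) = 7 + G + G² (N(G) = 7 + ((G² + 0*G) + G) = 7 + ((G² + 0) + G) = 7 + (G² + G) = 7 + (G + G²) = 7 + G + G²)
n = 0 (n = 2*(0*(-1 + (7 + 6 + 6²))) = 2*(0*(-1 + (7 + 6 + 36))) = 2*(0*(-1 + 49)) = 2*(0*48) = 2*0 = 0)
I(x, P) = 0
O = 4/91 (O = -4/(-91) = -4*(-1/91) = 4/91 ≈ 0.043956)
(O + I(-1, 19))² = (4/91 + 0)² = (4/91)² = 16/8281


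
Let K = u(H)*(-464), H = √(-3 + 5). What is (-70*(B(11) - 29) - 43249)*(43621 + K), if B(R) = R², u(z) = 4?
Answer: -2075261085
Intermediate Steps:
H = √2 ≈ 1.4142
K = -1856 (K = 4*(-464) = -1856)
(-70*(B(11) - 29) - 43249)*(43621 + K) = (-70*(11² - 29) - 43249)*(43621 - 1856) = (-70*(121 - 29) - 43249)*41765 = (-70*92 - 43249)*41765 = (-6440 - 43249)*41765 = -49689*41765 = -2075261085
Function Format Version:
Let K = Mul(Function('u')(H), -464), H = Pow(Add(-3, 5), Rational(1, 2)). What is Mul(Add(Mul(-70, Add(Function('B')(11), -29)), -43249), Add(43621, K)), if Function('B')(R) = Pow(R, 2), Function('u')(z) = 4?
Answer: -2075261085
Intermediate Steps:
H = Pow(2, Rational(1, 2)) ≈ 1.4142
K = -1856 (K = Mul(4, -464) = -1856)
Mul(Add(Mul(-70, Add(Function('B')(11), -29)), -43249), Add(43621, K)) = Mul(Add(Mul(-70, Add(Pow(11, 2), -29)), -43249), Add(43621, -1856)) = Mul(Add(Mul(-70, Add(121, -29)), -43249), 41765) = Mul(Add(Mul(-70, 92), -43249), 41765) = Mul(Add(-6440, -43249), 41765) = Mul(-49689, 41765) = -2075261085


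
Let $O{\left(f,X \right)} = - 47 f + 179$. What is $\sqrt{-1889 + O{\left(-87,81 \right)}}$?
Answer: $\sqrt{2379} \approx 48.775$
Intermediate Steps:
$O{\left(f,X \right)} = 179 - 47 f$
$\sqrt{-1889 + O{\left(-87,81 \right)}} = \sqrt{-1889 + \left(179 - -4089\right)} = \sqrt{-1889 + \left(179 + 4089\right)} = \sqrt{-1889 + 4268} = \sqrt{2379}$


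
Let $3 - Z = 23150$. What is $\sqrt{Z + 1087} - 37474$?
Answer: $-37474 + 2 i \sqrt{5515} \approx -37474.0 + 148.53 i$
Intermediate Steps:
$Z = -23147$ ($Z = 3 - 23150 = -23147$)
$\sqrt{Z + 1087} - 37474 = \sqrt{-23147 + 1087} - 37474 = \sqrt{-22060} - 37474 = 2 i \sqrt{5515} - 37474 = -37474 + 2 i \sqrt{5515}$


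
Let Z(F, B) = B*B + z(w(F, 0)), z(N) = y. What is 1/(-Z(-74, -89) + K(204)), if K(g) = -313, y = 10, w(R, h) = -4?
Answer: -1/8244 ≈ -0.00012130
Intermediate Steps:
z(N) = 10
Z(F, B) = 10 + B**2 (Z(F, B) = B*B + 10 = B**2 + 10 = 10 + B**2)
1/(-Z(-74, -89) + K(204)) = 1/(-(10 + (-89)**2) - 313) = 1/(-(10 + 7921) - 313) = 1/(-1*7931 - 313) = 1/(-7931 - 313) = 1/(-8244) = -1/8244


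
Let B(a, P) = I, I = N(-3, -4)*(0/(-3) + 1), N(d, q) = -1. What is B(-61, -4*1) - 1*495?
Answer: -496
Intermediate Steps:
I = -1 (I = -(0/(-3) + 1) = -(0*(-1/3) + 1) = -(0 + 1) = -1*1 = -1)
B(a, P) = -1
B(-61, -4*1) - 1*495 = -1 - 1*495 = -1 - 495 = -496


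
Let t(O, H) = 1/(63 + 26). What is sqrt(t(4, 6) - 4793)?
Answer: 4*I*sqrt(2372829)/89 ≈ 69.231*I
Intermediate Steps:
t(O, H) = 1/89
sqrt(t(4, 6) - 4793) = sqrt(1/89 - 4793) = sqrt(-426576/89) = 4*I*sqrt(2372829)/89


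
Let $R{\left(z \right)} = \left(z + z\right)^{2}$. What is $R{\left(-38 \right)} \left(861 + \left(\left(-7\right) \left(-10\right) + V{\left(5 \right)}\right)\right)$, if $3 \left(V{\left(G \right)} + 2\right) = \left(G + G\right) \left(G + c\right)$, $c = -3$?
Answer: $\frac{16213232}{3} \approx 5.4044 \cdot 10^{6}$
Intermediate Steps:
$R{\left(z \right)} = 4 z^{2}$ ($R{\left(z \right)} = \left(2 z\right)^{2} = 4 z^{2}$)
$V{\left(G \right)} = -2 + \frac{2 G \left(-3 + G\right)}{3}$ ($V{\left(G \right)} = -2 + \frac{\left(G + G\right) \left(G - 3\right)}{3} = -2 + \frac{2 G \left(-3 + G\right)}{3}$)
$R{\left(-38 \right)} \left(861 + \left(\left(-7\right) \left(-10\right) + V{\left(5 \right)}\right)\right) = 4 \left(-38\right)^{2} \left(861 - - \frac{224}{3}\right) = 4 \cdot 1444 \left(861 + \left(70 - - \frac{14}{3}\right)\right) = 5776 \left(861 + \left(70 - - \frac{14}{3}\right)\right) = 5776 \left(861 + \left(70 + \frac{14}{3}\right)\right) = 5776 \left(861 + \frac{224}{3}\right) = 5776 \cdot \frac{2807}{3} = \frac{16213232}{3}$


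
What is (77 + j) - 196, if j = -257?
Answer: -376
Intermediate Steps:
(77 + j) - 196 = (77 - 257) - 196 = -180 - 196 = -376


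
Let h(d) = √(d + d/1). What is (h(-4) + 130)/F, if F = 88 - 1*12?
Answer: 65/38 + I*√2/38 ≈ 1.7105 + 0.037216*I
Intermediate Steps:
F = 76 (F = 88 - 12 = 76)
h(d) = √2*√d (h(d) = √(d + d*1) = √(d + d) = √(2*d) = √2*√d)
(h(-4) + 130)/F = (√2*√(-4) + 130)/76 = (√2*(2*I) + 130)*(1/76) = (2*I*√2 + 130)*(1/76) = (130 + 2*I*√2)*(1/76) = 65/38 + I*√2/38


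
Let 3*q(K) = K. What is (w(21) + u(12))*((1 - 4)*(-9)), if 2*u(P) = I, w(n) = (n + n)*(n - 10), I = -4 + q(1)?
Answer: 24849/2 ≈ 12425.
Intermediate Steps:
q(K) = K/3
I = -11/3 (I = -4 + (⅓)*1 = -4 + ⅓ = -11/3 ≈ -3.6667)
w(n) = 2*n*(-10 + n) (w(n) = (2*n)*(-10 + n) = 2*n*(-10 + n))
u(P) = -11/6 (u(P) = (½)*(-11/3) = -11/6)
(w(21) + u(12))*((1 - 4)*(-9)) = (2*21*(-10 + 21) - 11/6)*((1 - 4)*(-9)) = (2*21*11 - 11/6)*(-3*(-9)) = (462 - 11/6)*27 = (2761/6)*27 = 24849/2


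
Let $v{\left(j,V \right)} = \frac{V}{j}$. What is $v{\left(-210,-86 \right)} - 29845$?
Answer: $- \frac{3133682}{105} \approx -29845.0$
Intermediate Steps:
$v{\left(-210,-86 \right)} - 29845 = - \frac{86}{-210} - 29845 = \left(-86\right) \left(- \frac{1}{210}\right) - 29845 = \frac{43}{105} - 29845 = - \frac{3133682}{105}$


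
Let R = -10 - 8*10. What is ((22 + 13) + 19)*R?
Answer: -4860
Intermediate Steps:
R = -90 (R = -10 - 80 = -90)
((22 + 13) + 19)*R = ((22 + 13) + 19)*(-90) = (35 + 19)*(-90) = 54*(-90) = -4860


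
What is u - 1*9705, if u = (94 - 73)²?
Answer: -9264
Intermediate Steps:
u = 441 (u = 21² = 441)
u - 1*9705 = 441 - 1*9705 = 441 - 9705 = -9264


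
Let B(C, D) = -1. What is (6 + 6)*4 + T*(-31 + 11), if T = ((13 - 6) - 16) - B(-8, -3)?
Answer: 208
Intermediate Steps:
T = -8 (T = ((13 - 6) - 16) - 1*(-1) = (7 - 16) + 1 = -9 + 1 = -8)
(6 + 6)*4 + T*(-31 + 11) = (6 + 6)*4 - 8*(-31 + 11) = 12*4 - 8*(-20) = 48 + 160 = 208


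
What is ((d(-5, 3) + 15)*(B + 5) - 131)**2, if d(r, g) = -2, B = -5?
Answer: 17161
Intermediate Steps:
((d(-5, 3) + 15)*(B + 5) - 131)**2 = ((-2 + 15)*(-5 + 5) - 131)**2 = (13*0 - 131)**2 = (0 - 131)**2 = (-131)**2 = 17161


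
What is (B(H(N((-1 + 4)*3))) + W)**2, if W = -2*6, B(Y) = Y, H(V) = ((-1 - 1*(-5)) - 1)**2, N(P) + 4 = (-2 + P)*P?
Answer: 9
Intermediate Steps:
N(P) = -4 + P*(-2 + P) (N(P) = -4 + (-2 + P)*P = -4 + P*(-2 + P))
H(V) = 9 (H(V) = ((-1 + 5) - 1)**2 = (4 - 1)**2 = 3**2 = 9)
W = -12
(B(H(N((-1 + 4)*3))) + W)**2 = (9 - 12)**2 = (-3)**2 = 9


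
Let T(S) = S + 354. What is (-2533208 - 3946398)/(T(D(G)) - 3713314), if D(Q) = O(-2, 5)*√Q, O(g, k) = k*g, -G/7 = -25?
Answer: 1202925894688/689303597205 - 3239803*√7/137860719441 ≈ 1.7451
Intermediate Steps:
G = 175 (G = -7*(-25) = 175)
O(g, k) = g*k
D(Q) = -10*√Q (D(Q) = (-2*5)*√Q = -10*√Q)
T(S) = 354 + S
(-2533208 - 3946398)/(T(D(G)) - 3713314) = (-2533208 - 3946398)/((354 - 50*√7) - 3713314) = -6479606/((354 - 50*√7) - 3713314) = -6479606/(-3712960 - 50*√7)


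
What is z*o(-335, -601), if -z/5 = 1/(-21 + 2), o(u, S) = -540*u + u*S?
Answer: 1911175/19 ≈ 1.0059e+5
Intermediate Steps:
o(u, S) = -540*u + S*u
z = 5/19 (z = -5/(-21 + 2) = -5/(-19) = -5*(-1/19) = 5/19 ≈ 0.26316)
z*o(-335, -601) = 5*(-335*(-540 - 601))/19 = 5*(-335*(-1141))/19 = (5/19)*382235 = 1911175/19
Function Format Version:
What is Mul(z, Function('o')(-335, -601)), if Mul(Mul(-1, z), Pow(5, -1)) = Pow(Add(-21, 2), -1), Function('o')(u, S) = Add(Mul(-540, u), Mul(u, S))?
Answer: Rational(1911175, 19) ≈ 1.0059e+5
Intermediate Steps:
Function('o')(u, S) = Add(Mul(-540, u), Mul(S, u))
z = Rational(5, 19) (z = Mul(-5, Pow(Add(-21, 2), -1)) = Mul(-5, Pow(-19, -1)) = Mul(-5, Rational(-1, 19)) = Rational(5, 19) ≈ 0.26316)
Mul(z, Function('o')(-335, -601)) = Mul(Rational(5, 19), Mul(-335, Add(-540, -601))) = Mul(Rational(5, 19), Mul(-335, -1141)) = Mul(Rational(5, 19), 382235) = Rational(1911175, 19)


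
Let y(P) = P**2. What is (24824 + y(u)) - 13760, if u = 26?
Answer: 11740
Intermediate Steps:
(24824 + y(u)) - 13760 = (24824 + 26**2) - 13760 = (24824 + 676) - 13760 = 25500 - 13760 = 11740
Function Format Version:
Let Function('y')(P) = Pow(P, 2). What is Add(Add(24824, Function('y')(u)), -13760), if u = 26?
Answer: 11740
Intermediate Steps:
Add(Add(24824, Function('y')(u)), -13760) = Add(Add(24824, Pow(26, 2)), -13760) = Add(Add(24824, 676), -13760) = Add(25500, -13760) = 11740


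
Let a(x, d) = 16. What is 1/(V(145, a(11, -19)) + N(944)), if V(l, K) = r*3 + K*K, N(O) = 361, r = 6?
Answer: 1/635 ≈ 0.0015748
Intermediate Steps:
V(l, K) = 18 + K² (V(l, K) = 6*3 + K*K = 18 + K²)
1/(V(145, a(11, -19)) + N(944)) = 1/((18 + 16²) + 361) = 1/((18 + 256) + 361) = 1/(274 + 361) = 1/635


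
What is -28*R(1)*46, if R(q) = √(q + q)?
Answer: -1288*√2 ≈ -1821.5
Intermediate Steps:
R(q) = √2*√q (R(q) = √(2*q) = √2*√q)
-28*R(1)*46 = -28*√2*√1*46 = -28*√2*46 = -1288*√2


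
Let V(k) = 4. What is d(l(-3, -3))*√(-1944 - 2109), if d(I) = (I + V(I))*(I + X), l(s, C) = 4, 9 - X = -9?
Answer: 176*I*√4053 ≈ 11205.0*I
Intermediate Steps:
X = 18 (X = 9 - 1*(-9) = 9 + 9 = 18)
d(I) = (4 + I)*(18 + I) (d(I) = (I + 4)*(I + 18) = (4 + I)*(18 + I))
d(l(-3, -3))*√(-1944 - 2109) = (72 + 4² + 22*4)*√(-1944 - 2109) = (72 + 16 + 88)*√(-4053) = 176*(I*√4053) = 176*I*√4053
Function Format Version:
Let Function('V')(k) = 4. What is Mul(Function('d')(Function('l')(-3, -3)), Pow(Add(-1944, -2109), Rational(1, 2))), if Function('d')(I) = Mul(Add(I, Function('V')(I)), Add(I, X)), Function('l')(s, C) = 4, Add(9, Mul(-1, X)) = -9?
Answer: Mul(176, I, Pow(4053, Rational(1, 2))) ≈ Mul(11205., I)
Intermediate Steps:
X = 18 (X = Add(9, Mul(-1, -9)) = Add(9, 9) = 18)
Function('d')(I) = Mul(Add(4, I), Add(18, I)) (Function('d')(I) = Mul(Add(I, 4), Add(I, 18)) = Mul(Add(4, I), Add(18, I)))
Mul(Function('d')(Function('l')(-3, -3)), Pow(Add(-1944, -2109), Rational(1, 2))) = Mul(Add(72, Pow(4, 2), Mul(22, 4)), Pow(Add(-1944, -2109), Rational(1, 2))) = Mul(Add(72, 16, 88), Pow(-4053, Rational(1, 2))) = Mul(176, Mul(I, Pow(4053, Rational(1, 2)))) = Mul(176, I, Pow(4053, Rational(1, 2)))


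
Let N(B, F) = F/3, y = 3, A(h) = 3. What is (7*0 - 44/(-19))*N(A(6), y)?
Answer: 44/19 ≈ 2.3158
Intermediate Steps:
N(B, F) = F/3 (N(B, F) = F*(⅓) = F/3)
(7*0 - 44/(-19))*N(A(6), y) = (7*0 - 44/(-19))*((⅓)*3) = (0 - 44*(-1/19))*1 = (0 + 44/19)*1 = (44/19)*1 = 44/19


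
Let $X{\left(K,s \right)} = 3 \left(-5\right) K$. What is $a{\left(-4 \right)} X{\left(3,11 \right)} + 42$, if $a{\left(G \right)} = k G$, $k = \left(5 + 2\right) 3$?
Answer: $3822$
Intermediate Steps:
$X{\left(K,s \right)} = - 15 K$
$k = 21$ ($k = 7 \cdot 3 = 21$)
$a{\left(G \right)} = 21 G$
$a{\left(-4 \right)} X{\left(3,11 \right)} + 42 = 21 \left(-4\right) \left(\left(-15\right) 3\right) + 42 = \left(-84\right) \left(-45\right) + 42 = 3780 + 42 = 3822$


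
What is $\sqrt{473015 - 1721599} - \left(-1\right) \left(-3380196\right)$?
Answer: $-3380196 + 2 i \sqrt{312146} \approx -3.3802 \cdot 10^{6} + 1117.4 i$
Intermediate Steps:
$\sqrt{473015 - 1721599} - \left(-1\right) \left(-3380196\right) = \sqrt{-1248584} - 3380196 = 2 i \sqrt{312146} - 3380196 = -3380196 + 2 i \sqrt{312146}$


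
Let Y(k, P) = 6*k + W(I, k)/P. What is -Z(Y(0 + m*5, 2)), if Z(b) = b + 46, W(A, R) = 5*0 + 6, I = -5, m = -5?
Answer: 101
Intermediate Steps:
W(A, R) = 6 (W(A, R) = 0 + 6 = 6)
Y(k, P) = 6*k + 6/P
Z(b) = 46 + b
-Z(Y(0 + m*5, 2)) = -(46 + (6*(0 - 5*5) + 6/2)) = -(46 + (6*(0 - 25) + 6*(½))) = -(46 + (6*(-25) + 3)) = -(46 + (-150 + 3)) = -(46 - 147) = -1*(-101) = 101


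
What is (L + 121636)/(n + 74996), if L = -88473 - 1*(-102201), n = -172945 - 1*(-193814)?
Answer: 135364/95865 ≈ 1.4120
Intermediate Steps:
n = 20869 (n = -172945 + 193814 = 20869)
L = 13728 (L = -88473 + 102201 = 13728)
(L + 121636)/(n + 74996) = (13728 + 121636)/(20869 + 74996) = 135364/95865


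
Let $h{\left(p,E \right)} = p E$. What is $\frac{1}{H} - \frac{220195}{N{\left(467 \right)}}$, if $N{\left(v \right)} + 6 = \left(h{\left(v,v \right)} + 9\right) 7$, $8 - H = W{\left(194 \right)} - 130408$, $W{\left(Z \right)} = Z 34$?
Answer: $- \frac{1363150911}{9451675880} \approx -0.14422$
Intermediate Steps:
$W{\left(Z \right)} = 34 Z$
$h{\left(p,E \right)} = E p$
$H = 123820$ ($H = 8 - \left(34 \cdot 194 - 130408\right) = 8 - \left(6596 - 130408\right) = 8 - -123812 = 8 + 123812 = 123820$)
$N{\left(v \right)} = 57 + 7 v^{2}$ ($N{\left(v \right)} = -6 + \left(v v + 9\right) 7 = -6 + \left(v^{2} + 9\right) 7 = -6 + \left(9 + v^{2}\right) 7 = -6 + \left(63 + 7 v^{2}\right) = 57 + 7 v^{2}$)
$\frac{1}{H} - \frac{220195}{N{\left(467 \right)}} = \frac{1}{123820} - \frac{220195}{57 + 7 \cdot 467^{2}} = \frac{1}{123820} - \frac{220195}{57 + 7 \cdot 218089} = \frac{1}{123820} - \frac{220195}{57 + 1526623} = \frac{1}{123820} - \frac{220195}{1526680} = \frac{1}{123820} - 220195 \cdot \frac{1}{1526680} = \frac{1}{123820} - \frac{44039}{305336} = - \frac{1363150911}{9451675880}$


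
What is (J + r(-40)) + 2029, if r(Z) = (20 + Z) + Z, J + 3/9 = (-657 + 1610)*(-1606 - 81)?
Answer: -4817227/3 ≈ -1.6057e+6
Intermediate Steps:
J = -4823134/3 (J = -1/3 + (-657 + 1610)*(-1606 - 81) = -1/3 + 953*(-1687) = -1/3 - 1607711 = -4823134/3 ≈ -1.6077e+6)
r(Z) = 20 + 2*Z
(J + r(-40)) + 2029 = (-4823134/3 + (20 + 2*(-40))) + 2029 = (-4823134/3 + (20 - 80)) + 2029 = (-4823134/3 - 60) + 2029 = -4823314/3 + 2029 = -4817227/3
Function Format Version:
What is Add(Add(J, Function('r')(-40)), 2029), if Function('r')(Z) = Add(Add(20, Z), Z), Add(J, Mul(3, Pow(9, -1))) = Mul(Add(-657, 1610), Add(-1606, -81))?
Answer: Rational(-4817227, 3) ≈ -1.6057e+6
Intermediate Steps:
J = Rational(-4823134, 3) (J = Add(Rational(-1, 3), Mul(Add(-657, 1610), Add(-1606, -81))) = Add(Rational(-1, 3), Mul(953, -1687)) = Add(Rational(-1, 3), -1607711) = Rational(-4823134, 3) ≈ -1.6077e+6)
Function('r')(Z) = Add(20, Mul(2, Z))
Add(Add(J, Function('r')(-40)), 2029) = Add(Add(Rational(-4823134, 3), Add(20, Mul(2, -40))), 2029) = Add(Add(Rational(-4823134, 3), Add(20, -80)), 2029) = Add(Add(Rational(-4823134, 3), -60), 2029) = Add(Rational(-4823314, 3), 2029) = Rational(-4817227, 3)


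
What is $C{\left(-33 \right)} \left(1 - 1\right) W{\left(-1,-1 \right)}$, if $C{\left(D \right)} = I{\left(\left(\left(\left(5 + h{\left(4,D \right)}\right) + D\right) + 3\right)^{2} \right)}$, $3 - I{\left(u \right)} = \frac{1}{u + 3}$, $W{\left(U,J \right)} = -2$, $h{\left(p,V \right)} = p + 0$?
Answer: $0$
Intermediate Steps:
$h{\left(p,V \right)} = p$
$I{\left(u \right)} = 3 - \frac{1}{3 + u}$ ($I{\left(u \right)} = 3 - \frac{1}{u + 3} = 3 - \frac{1}{3 + u}$)
$C{\left(D \right)} = \frac{8 + 3 \left(12 + D\right)^{2}}{3 + \left(12 + D\right)^{2}}$ ($C{\left(D \right)} = \frac{8 + 3 \left(\left(\left(5 + 4\right) + D\right) + 3\right)^{2}}{3 + \left(\left(\left(5 + 4\right) + D\right) + 3\right)^{2}} = \frac{8 + 3 \left(\left(9 + D\right) + 3\right)^{2}}{3 + \left(\left(9 + D\right) + 3\right)^{2}} = \frac{8 + 3 \left(12 + D\right)^{2}}{3 + \left(12 + D\right)^{2}}$)
$C{\left(-33 \right)} \left(1 - 1\right) W{\left(-1,-1 \right)} = \frac{8 + 3 \left(12 - 33\right)^{2}}{3 + \left(12 - 33\right)^{2}} \left(1 - 1\right) \left(-2\right) = \frac{8 + 3 \left(-21\right)^{2}}{3 + \left(-21\right)^{2}} \cdot 0 \left(-2\right) = \frac{8 + 3 \cdot 441}{3 + 441} \cdot 0 = \frac{8 + 1323}{444} \cdot 0 = \frac{1}{444} \cdot 1331 \cdot 0 = \frac{1331}{444} \cdot 0 = 0$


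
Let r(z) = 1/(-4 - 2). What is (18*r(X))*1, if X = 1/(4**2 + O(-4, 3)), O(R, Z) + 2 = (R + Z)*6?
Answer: -3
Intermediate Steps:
O(R, Z) = -2 + 6*R + 6*Z (O(R, Z) = -2 + (R + Z)*6 = -2 + (6*R + 6*Z) = -2 + 6*R + 6*Z)
X = 1/8 (X = 1/(4**2 + (-2 + 6*(-4) + 6*3)) = 1/(16 + (-2 - 24 + 18)) = 1/(16 - 8) = 1/8 ≈ 0.12500)
r(z) = -1/6 (r(z) = 1/(-6) = -1/6)
(18*r(X))*1 = (18*(-1/6))*1 = -3*1 = -3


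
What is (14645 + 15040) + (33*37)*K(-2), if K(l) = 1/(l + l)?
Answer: 117519/4 ≈ 29380.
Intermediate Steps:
K(l) = 1/(2*l)
(14645 + 15040) + (33*37)*K(-2) = (14645 + 15040) + (33*37)*((½)/(-2)) = 29685 + 1221*((½)*(-½)) = 29685 + 1221*(-¼) = 29685 - 1221/4 = 117519/4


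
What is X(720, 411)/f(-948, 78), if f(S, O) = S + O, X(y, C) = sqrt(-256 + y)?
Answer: -2*sqrt(29)/435 ≈ -0.024759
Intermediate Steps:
f(S, O) = O + S
X(720, 411)/f(-948, 78) = sqrt(-256 + 720)/(78 - 948) = sqrt(464)/(-870) = (4*sqrt(29))*(-1/870) = -2*sqrt(29)/435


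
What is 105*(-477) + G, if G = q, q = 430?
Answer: -49655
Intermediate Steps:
G = 430
105*(-477) + G = 105*(-477) + 430 = -50085 + 430 = -49655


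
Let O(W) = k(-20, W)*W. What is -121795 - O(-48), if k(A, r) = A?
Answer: -122755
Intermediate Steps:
O(W) = -20*W
-121795 - O(-48) = -121795 - (-20)*(-48) = -121795 - 1*960 = -121795 - 960 = -122755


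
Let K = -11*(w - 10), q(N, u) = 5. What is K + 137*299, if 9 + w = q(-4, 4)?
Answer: 41117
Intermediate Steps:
w = -4 (w = -9 + 5 = -4)
K = 154 (K = -11*(-4 - 10) = -11*(-14) = 154)
K + 137*299 = 154 + 137*299 = 154 + 40963 = 41117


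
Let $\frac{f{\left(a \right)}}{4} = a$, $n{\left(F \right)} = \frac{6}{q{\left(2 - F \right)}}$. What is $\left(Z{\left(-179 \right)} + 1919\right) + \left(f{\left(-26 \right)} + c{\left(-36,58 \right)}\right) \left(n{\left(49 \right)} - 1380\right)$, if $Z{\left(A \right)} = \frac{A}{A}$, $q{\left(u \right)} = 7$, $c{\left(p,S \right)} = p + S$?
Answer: $\frac{805068}{7} \approx 1.1501 \cdot 10^{5}$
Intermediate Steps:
$c{\left(p,S \right)} = S + p$
$n{\left(F \right)} = \frac{6}{7}$
$f{\left(a \right)} = 4 a$
$Z{\left(A \right)} = 1$
$\left(Z{\left(-179 \right)} + 1919\right) + \left(f{\left(-26 \right)} + c{\left(-36,58 \right)}\right) \left(n{\left(49 \right)} - 1380\right) = \left(1 + 1919\right) + \left(4 \left(-26\right) + \left(58 - 36\right)\right) \left(\frac{6}{7} - 1380\right) = 1920 + \left(-104 + 22\right) \left(- \frac{9654}{7}\right) = 1920 - - \frac{791628}{7} = 1920 + \frac{791628}{7} = \frac{805068}{7}$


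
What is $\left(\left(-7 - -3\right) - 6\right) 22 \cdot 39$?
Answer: $-8580$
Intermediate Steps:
$\left(\left(-7 - -3\right) - 6\right) 22 \cdot 39 = \left(\left(-7 + \left(-4 + 7\right)\right) - 6\right) 22 \cdot 39 = \left(\left(-7 + 3\right) - 6\right) 22 \cdot 39 = \left(-4 - 6\right) 22 \cdot 39 = \left(-10\right) 22 \cdot 39 = \left(-220\right) 39 = -8580$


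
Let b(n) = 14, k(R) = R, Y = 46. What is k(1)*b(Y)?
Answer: 14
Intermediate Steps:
k(1)*b(Y) = 1*14 = 14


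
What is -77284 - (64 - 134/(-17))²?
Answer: -23828360/289 ≈ -82451.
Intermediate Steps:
-77284 - (64 - 134/(-17))² = -77284 - (64 - 134*(-1/17))² = -77284 - (64 + 134/17)² = -77284 - (1222/17)² = -77284 - 1*1493284/289 = -77284 - 1493284/289 = -23828360/289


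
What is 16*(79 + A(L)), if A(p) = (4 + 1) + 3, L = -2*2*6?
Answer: 1392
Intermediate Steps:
L = -24 (L = -4*6 = -24)
A(p) = 8 (A(p) = 5 + 3 = 8)
16*(79 + A(L)) = 16*(79 + 8) = 16*87 = 1392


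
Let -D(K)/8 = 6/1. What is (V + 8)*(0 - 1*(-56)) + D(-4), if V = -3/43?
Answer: 17032/43 ≈ 396.09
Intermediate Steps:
D(K) = -48 (D(K) = -48/1 = -48)
V = -3/43 (V = -3*1/43 = -3/43 ≈ -0.069767)
(V + 8)*(0 - 1*(-56)) + D(-4) = (-3/43 + 8)*(0 - 1*(-56)) - 48 = 341*(0 + 56)/43 - 48 = (341/43)*56 - 48 = 19096/43 - 48 = 17032/43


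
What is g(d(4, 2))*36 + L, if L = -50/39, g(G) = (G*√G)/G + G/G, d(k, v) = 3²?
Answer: 5566/39 ≈ 142.72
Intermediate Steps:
d(k, v) = 9
g(G) = 1 + √G (g(G) = G^(3/2)/G + 1 = √G + 1 = 1 + √G)
L = -50/39 (L = -50*1/39 = -50/39 ≈ -1.2821)
g(d(4, 2))*36 + L = (1 + √9)*36 - 50/39 = (1 + 3)*36 - 50/39 = 4*36 - 50/39 = 144 - 50/39 = 5566/39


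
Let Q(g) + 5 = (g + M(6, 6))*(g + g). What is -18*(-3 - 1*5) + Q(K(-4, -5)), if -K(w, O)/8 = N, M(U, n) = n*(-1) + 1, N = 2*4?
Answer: 8971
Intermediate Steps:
N = 8
M(U, n) = 1 - n (M(U, n) = -n + 1 = 1 - n)
K(w, O) = -64 (K(w, O) = -8*8 = -64)
Q(g) = -5 + 2*g*(-5 + g) (Q(g) = -5 + (g + (1 - 1*6))*(g + g) = -5 + (g + (1 - 6))*(2*g) = -5 + (g - 5)*(2*g) = -5 + (-5 + g)*(2*g) = -5 + 2*g*(-5 + g))
-18*(-3 - 1*5) + Q(K(-4, -5)) = -18*(-3 - 1*5) + (-5 - 10*(-64) + 2*(-64)²) = -18*(-3 - 5) + (-5 + 640 + 2*4096) = -18*(-8) + (-5 + 640 + 8192) = 144 + 8827 = 8971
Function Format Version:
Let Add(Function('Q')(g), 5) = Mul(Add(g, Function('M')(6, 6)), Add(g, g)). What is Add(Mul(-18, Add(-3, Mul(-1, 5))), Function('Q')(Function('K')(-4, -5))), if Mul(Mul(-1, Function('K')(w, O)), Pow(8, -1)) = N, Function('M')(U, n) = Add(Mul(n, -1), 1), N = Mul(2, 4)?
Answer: 8971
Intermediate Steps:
N = 8
Function('M')(U, n) = Add(1, Mul(-1, n)) (Function('M')(U, n) = Add(Mul(-1, n), 1) = Add(1, Mul(-1, n)))
Function('K')(w, O) = -64 (Function('K')(w, O) = Mul(-8, 8) = -64)
Function('Q')(g) = Add(-5, Mul(2, g, Add(-5, g))) (Function('Q')(g) = Add(-5, Mul(Add(g, Add(1, Mul(-1, 6))), Add(g, g))) = Add(-5, Mul(Add(g, Add(1, -6)), Mul(2, g))) = Add(-5, Mul(Add(g, -5), Mul(2, g))) = Add(-5, Mul(Add(-5, g), Mul(2, g))) = Add(-5, Mul(2, g, Add(-5, g))))
Add(Mul(-18, Add(-3, Mul(-1, 5))), Function('Q')(Function('K')(-4, -5))) = Add(Mul(-18, Add(-3, Mul(-1, 5))), Add(-5, Mul(-10, -64), Mul(2, Pow(-64, 2)))) = Add(Mul(-18, Add(-3, -5)), Add(-5, 640, Mul(2, 4096))) = Add(Mul(-18, -8), Add(-5, 640, 8192)) = Add(144, 8827) = 8971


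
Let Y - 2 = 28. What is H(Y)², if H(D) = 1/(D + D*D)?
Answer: 1/864900 ≈ 1.1562e-6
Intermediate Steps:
Y = 30 (Y = 2 + 28 = 30)
H(D) = 1/(D + D²)
H(Y)² = (1/(30*(1 + 30)))² = ((1/30)/31)² = ((1/30)*(1/31))² = (1/930)² = 1/864900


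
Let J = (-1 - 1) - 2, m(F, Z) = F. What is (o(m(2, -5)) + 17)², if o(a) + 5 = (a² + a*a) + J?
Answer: 256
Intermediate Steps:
J = -4 (J = -2 - 2 = -4)
o(a) = -9 + 2*a² (o(a) = -5 + ((a² + a*a) - 4) = -5 + ((a² + a²) - 4) = -5 + (2*a² - 4) = -5 + (-4 + 2*a²) = -9 + 2*a²)
(o(m(2, -5)) + 17)² = ((-9 + 2*2²) + 17)² = ((-9 + 2*4) + 17)² = ((-9 + 8) + 17)² = (-1 + 17)² = 16² = 256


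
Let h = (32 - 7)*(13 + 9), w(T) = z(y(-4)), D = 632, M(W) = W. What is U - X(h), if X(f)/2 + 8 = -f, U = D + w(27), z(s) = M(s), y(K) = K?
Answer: 1744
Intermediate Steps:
z(s) = s
w(T) = -4
h = 550 (h = 25*22 = 550)
U = 628 (U = 632 - 4 = 628)
X(f) = -16 - 2*f (X(f) = -16 + 2*(-f) = -16 - 2*f)
U - X(h) = 628 - (-16 - 2*550) = 628 - (-16 - 1100) = 628 - 1*(-1116) = 628 + 1116 = 1744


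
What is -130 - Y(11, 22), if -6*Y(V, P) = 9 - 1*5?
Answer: -388/3 ≈ -129.33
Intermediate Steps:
Y(V, P) = -⅔ (Y(V, P) = -(9 - 1*5)/6 = -(9 - 5)/6 = -⅙*4 = -⅔)
-130 - Y(11, 22) = -130 - 1*(-⅔) = -130 + ⅔ = -388/3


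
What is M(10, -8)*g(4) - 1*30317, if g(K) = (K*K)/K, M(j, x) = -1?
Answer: -30321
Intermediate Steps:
g(K) = K (g(K) = K**2/K = K)
M(10, -8)*g(4) - 1*30317 = -1*4 - 1*30317 = -4 - 30317 = -30321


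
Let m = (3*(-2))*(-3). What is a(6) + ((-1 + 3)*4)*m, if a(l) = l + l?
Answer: 156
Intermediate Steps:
a(l) = 2*l
m = 18 (m = -6*(-3) = 18)
a(6) + ((-1 + 3)*4)*m = 2*6 + ((-1 + 3)*4)*18 = 12 + (2*4)*18 = 12 + 8*18 = 12 + 144 = 156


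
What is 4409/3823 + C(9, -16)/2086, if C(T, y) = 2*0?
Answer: 4409/3823 ≈ 1.1533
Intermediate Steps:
C(T, y) = 0
4409/3823 + C(9, -16)/2086 = 4409/3823 + 0/2086 = 4409*(1/3823) + 0*(1/2086) = 4409/3823 + 0 = 4409/3823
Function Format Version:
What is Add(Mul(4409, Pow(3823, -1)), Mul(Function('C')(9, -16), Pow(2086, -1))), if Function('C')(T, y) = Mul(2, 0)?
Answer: Rational(4409, 3823) ≈ 1.1533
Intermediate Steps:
Function('C')(T, y) = 0
Add(Mul(4409, Pow(3823, -1)), Mul(Function('C')(9, -16), Pow(2086, -1))) = Add(Mul(4409, Pow(3823, -1)), Mul(0, Pow(2086, -1))) = Add(Mul(4409, Rational(1, 3823)), Mul(0, Rational(1, 2086))) = Add(Rational(4409, 3823), 0) = Rational(4409, 3823)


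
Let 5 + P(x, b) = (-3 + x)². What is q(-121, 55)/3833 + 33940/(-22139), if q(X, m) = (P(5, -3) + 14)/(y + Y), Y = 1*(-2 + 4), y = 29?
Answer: -4032564813/2630622397 ≈ -1.5329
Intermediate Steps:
P(x, b) = -5 + (-3 + x)²
Y = 2 (Y = 1*2 = 2)
q(X, m) = 13/31 (q(X, m) = ((-5 + (-3 + 5)²) + 14)/(29 + 2) = ((-5 + 2²) + 14)/31 = ((-5 + 4) + 14)*(1/31) = (-1 + 14)*(1/31) = 13*(1/31) = 13/31)
q(-121, 55)/3833 + 33940/(-22139) = (13/31)/3833 + 33940/(-22139) = (13/31)*(1/3833) + 33940*(-1/22139) = 13/118823 - 33940/22139 = -4032564813/2630622397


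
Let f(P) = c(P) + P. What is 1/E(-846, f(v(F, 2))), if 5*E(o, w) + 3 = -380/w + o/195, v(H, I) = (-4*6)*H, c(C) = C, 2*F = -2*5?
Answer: -3900/6959 ≈ -0.56043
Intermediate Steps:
F = -5 (F = (-2*5)/2 = (½)*(-10) = -5)
v(H, I) = -24*H
f(P) = 2*P (f(P) = P + P = 2*P)
E(o, w) = -⅗ - 76/w + o/975 (E(o, w) = -⅗ + (-380/w + o/195)/5 = -⅗ + (-76/w + o/975) = -⅗ - 76/w + o/975)
1/E(-846, f(v(F, 2))) = 1/((-74100 + (2*(-24*(-5)))*(-585 - 846))/(975*((2*(-24*(-5)))))) = 1/((-74100 + (2*120)*(-1431))/(975*((2*120)))) = 1/((1/975)*(-74100 + 240*(-1431))/240) = 1/((1/975)*(1/240)*(-74100 - 343440)) = 1/((1/975)*(1/240)*(-417540)) = 1/(-6959/3900) = -3900/6959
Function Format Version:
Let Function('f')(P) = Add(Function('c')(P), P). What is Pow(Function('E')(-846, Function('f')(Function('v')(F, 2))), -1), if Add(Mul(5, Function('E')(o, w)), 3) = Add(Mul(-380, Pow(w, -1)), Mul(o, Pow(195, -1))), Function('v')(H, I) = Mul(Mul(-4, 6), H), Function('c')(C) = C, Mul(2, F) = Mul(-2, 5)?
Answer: Rational(-3900, 6959) ≈ -0.56043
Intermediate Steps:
F = -5 (F = Mul(Rational(1, 2), Mul(-2, 5)) = Mul(Rational(1, 2), -10) = -5)
Function('v')(H, I) = Mul(-24, H)
Function('f')(P) = Mul(2, P) (Function('f')(P) = Add(P, P) = Mul(2, P))
Function('E')(o, w) = Add(Rational(-3, 5), Mul(-76, Pow(w, -1)), Mul(Rational(1, 975), o)) (Function('E')(o, w) = Add(Rational(-3, 5), Mul(Rational(1, 5), Add(Mul(-380, Pow(w, -1)), Mul(o, Pow(195, -1))))) = Add(Rational(-3, 5), Mul(Rational(1, 5), Add(Mul(-380, Pow(w, -1)), Mul(o, Rational(1, 195))))) = Add(Rational(-3, 5), Mul(Rational(1, 5), Add(Mul(-380, Pow(w, -1)), Mul(Rational(1, 195), o)))) = Add(Rational(-3, 5), Add(Mul(-76, Pow(w, -1)), Mul(Rational(1, 975), o))) = Add(Rational(-3, 5), Mul(-76, Pow(w, -1)), Mul(Rational(1, 975), o)))
Pow(Function('E')(-846, Function('f')(Function('v')(F, 2))), -1) = Pow(Mul(Rational(1, 975), Pow(Mul(2, Mul(-24, -5)), -1), Add(-74100, Mul(Mul(2, Mul(-24, -5)), Add(-585, -846)))), -1) = Pow(Mul(Rational(1, 975), Pow(Mul(2, 120), -1), Add(-74100, Mul(Mul(2, 120), -1431))), -1) = Pow(Mul(Rational(1, 975), Pow(240, -1), Add(-74100, Mul(240, -1431))), -1) = Pow(Mul(Rational(1, 975), Rational(1, 240), Add(-74100, -343440)), -1) = Pow(Mul(Rational(1, 975), Rational(1, 240), -417540), -1) = Pow(Rational(-6959, 3900), -1) = Rational(-3900, 6959)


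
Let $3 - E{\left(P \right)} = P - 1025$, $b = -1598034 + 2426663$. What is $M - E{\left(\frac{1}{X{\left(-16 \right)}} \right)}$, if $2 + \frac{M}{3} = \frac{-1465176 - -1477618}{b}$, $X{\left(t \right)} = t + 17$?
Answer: $- \frac{855936431}{828629} \approx -1033.0$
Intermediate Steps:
$X{\left(t \right)} = 17 + t$
$b = 828629$
$E{\left(P \right)} = 1028 - P$ ($E{\left(P \right)} = 3 - \left(P - 1025\right) = 3 - \left(-1025 + P\right) = 1028 - P$)
$M = - \frac{4934448}{828629}$ ($M = -6 + 3 \frac{-1465176 - -1477618}{828629} = -6 + 3 \left(-1465176 + 1477618\right) \frac{1}{828629} = -6 + 3 \cdot 12442 \cdot \frac{1}{828629} = -6 + 3 \cdot \frac{12442}{828629} = -6 + \frac{37326}{828629} = - \frac{4934448}{828629} \approx -5.955$)
$M - E{\left(\frac{1}{X{\left(-16 \right)}} \right)} = - \frac{4934448}{828629} - \left(1028 - \frac{1}{17 - 16}\right) = - \frac{4934448}{828629} - \left(1028 - 1^{-1}\right) = - \frac{4934448}{828629} - \left(1028 - 1\right) = - \frac{4934448}{828629} - 1027 = - \frac{855936431}{828629}$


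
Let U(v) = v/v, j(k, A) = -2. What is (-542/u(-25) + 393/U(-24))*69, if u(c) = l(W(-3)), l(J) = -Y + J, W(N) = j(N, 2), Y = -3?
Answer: -10281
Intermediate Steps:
W(N) = -2
U(v) = 1
l(J) = 3 + J (l(J) = -1*(-3) + J = 3 + J)
u(c) = 1 (u(c) = 3 - 2 = 1)
(-542/u(-25) + 393/U(-24))*69 = (-542/1 + 393/1)*69 = (-542*1 + 393*1)*69 = (-542 + 393)*69 = -149*69 = -10281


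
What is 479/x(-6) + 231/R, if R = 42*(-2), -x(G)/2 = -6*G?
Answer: -677/72 ≈ -9.4028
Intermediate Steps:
x(G) = 12*G (x(G) = -(-12)*G = 12*G)
R = -84
479/x(-6) + 231/R = 479/((12*(-6))) + 231/(-84) = 479/(-72) + 231*(-1/84) = 479*(-1/72) - 11/4 = -479/72 - 11/4 = -677/72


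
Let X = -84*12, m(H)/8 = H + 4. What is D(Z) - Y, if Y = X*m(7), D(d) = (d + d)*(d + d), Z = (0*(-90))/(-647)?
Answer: 88704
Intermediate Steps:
m(H) = 32 + 8*H (m(H) = 8*(H + 4) = 8*(4 + H) = 32 + 8*H)
X = -1008
Z = 0 (Z = 0*(-1/647) = 0)
D(d) = 4*d² (D(d) = (2*d)*(2*d) = 4*d²)
Y = -88704 (Y = -1008*(32 + 8*7) = -1008*(32 + 56) = -1008*88 = -88704)
D(Z) - Y = 4*0² - 1*(-88704) = 4*0 + 88704 = 0 + 88704 = 88704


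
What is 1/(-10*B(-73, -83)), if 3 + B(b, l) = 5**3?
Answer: -1/1220 ≈ -0.00081967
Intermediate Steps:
B(b, l) = 122 (B(b, l) = -3 + 5**3 = -3 + 125 = 122)
1/(-10*B(-73, -83)) = 1/(-10*122) = 1/(-1220) = -1/1220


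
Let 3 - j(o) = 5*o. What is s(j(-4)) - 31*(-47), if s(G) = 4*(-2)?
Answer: 1449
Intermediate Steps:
j(o) = 3 - 5*o
s(G) = -8
s(j(-4)) - 31*(-47) = -8 - 31*(-47) = -8 + 1457 = 1449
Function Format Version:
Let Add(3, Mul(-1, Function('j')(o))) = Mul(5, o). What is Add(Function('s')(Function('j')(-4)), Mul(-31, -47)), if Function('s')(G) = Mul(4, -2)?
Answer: 1449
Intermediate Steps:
Function('j')(o) = Add(3, Mul(-5, o)) (Function('j')(o) = Add(3, Mul(-1, Mul(5, o))) = Add(3, Mul(-5, o)))
Function('s')(G) = -8
Add(Function('s')(Function('j')(-4)), Mul(-31, -47)) = Add(-8, Mul(-31, -47)) = Add(-8, 1457) = 1449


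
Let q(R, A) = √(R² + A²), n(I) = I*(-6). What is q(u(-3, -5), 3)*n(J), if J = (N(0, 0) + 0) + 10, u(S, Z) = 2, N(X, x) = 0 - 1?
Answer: -54*√13 ≈ -194.70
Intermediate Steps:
N(X, x) = -1
J = 9 (J = (-1 + 0) + 10 = -1 + 10 = 9)
n(I) = -6*I
q(R, A) = √(A² + R²)
q(u(-3, -5), 3)*n(J) = √(3² + 2²)*(-6*9) = √(9 + 4)*(-54) = √13*(-54) = -54*√13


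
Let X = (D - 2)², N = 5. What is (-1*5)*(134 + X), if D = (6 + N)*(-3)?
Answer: -6795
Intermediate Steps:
D = -33 (D = (6 + 5)*(-3) = 11*(-3) = -33)
X = 1225 (X = (-33 - 2)² = (-35)² = 1225)
(-1*5)*(134 + X) = (-1*5)*(134 + 1225) = -5*1359 = -6795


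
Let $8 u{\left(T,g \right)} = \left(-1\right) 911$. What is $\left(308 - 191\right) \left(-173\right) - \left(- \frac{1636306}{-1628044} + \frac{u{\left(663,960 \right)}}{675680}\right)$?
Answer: $- \frac{44533899387590579}{2200073539840} \approx -20242.0$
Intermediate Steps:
$u{\left(T,g \right)} = - \frac{911}{8}$ ($u{\left(T,g \right)} = \frac{\left(-1\right) 911}{8} = \frac{1}{8} \left(-911\right) = - \frac{911}{8}$)
$\left(308 - 191\right) \left(-173\right) - \left(- \frac{1636306}{-1628044} + \frac{u{\left(663,960 \right)}}{675680}\right) = \left(308 - 191\right) \left(-173\right) - \left(- \frac{1636306}{-1628044} - \frac{911}{8 \cdot 675680}\right) = 117 \left(-173\right) - \left(\left(-1636306\right) \left(- \frac{1}{1628044}\right) - \frac{911}{5405440}\right) = -20241 - \left(\frac{818153}{814022} - \frac{911}{5405440}\right) = -20241 - \frac{2210867689139}{2200073539840} = - \frac{44533899387590579}{2200073539840}$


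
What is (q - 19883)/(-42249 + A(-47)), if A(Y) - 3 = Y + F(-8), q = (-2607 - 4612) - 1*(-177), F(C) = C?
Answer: 26925/42301 ≈ 0.63651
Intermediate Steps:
q = -7042 (q = -7219 + 177 = -7042)
A(Y) = -5 + Y (A(Y) = 3 + (Y - 8) = 3 + (-8 + Y) = -5 + Y)
(q - 19883)/(-42249 + A(-47)) = (-7042 - 19883)/(-42249 + (-5 - 47)) = -26925/(-42249 - 52) = -26925/(-42301) = -26925*(-1/42301) = 26925/42301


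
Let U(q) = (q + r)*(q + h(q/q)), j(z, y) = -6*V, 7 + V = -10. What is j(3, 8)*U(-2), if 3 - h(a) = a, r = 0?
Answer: 0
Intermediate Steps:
V = -17 (V = -7 - 10 = -17)
h(a) = 3 - a
j(z, y) = 102 (j(z, y) = -6*(-17) = 102)
U(q) = q*(2 + q) (U(q) = (q + 0)*(q + (3 - q/q)) = q*(q + (3 - 1*1)) = q*(q + (3 - 1)) = q*(q + 2) = q*(2 + q))
j(3, 8)*U(-2) = 102*(-2*(2 - 2)) = 102*(-2*0) = 102*0 = 0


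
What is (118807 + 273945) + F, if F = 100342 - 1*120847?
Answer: 372247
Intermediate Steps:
F = -20505 (F = 100342 - 120847 = -20505)
(118807 + 273945) + F = (118807 + 273945) - 20505 = 392752 - 20505 = 372247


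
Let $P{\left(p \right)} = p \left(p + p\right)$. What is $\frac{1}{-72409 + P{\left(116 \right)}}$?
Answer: $- \frac{1}{45497} \approx -2.1979 \cdot 10^{-5}$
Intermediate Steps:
$P{\left(p \right)} = 2 p^{2}$ ($P{\left(p \right)} = p 2 p = 2 p^{2}$)
$\frac{1}{-72409 + P{\left(116 \right)}} = \frac{1}{-72409 + 2 \cdot 116^{2}} = \frac{1}{-72409 + 2 \cdot 13456} = \frac{1}{-72409 + 26912} = \frac{1}{-45497} = - \frac{1}{45497}$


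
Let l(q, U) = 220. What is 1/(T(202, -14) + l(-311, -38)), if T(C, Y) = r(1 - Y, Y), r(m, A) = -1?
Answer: 1/219 ≈ 0.0045662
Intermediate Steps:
T(C, Y) = -1
1/(T(202, -14) + l(-311, -38)) = 1/(-1 + 220) = 1/219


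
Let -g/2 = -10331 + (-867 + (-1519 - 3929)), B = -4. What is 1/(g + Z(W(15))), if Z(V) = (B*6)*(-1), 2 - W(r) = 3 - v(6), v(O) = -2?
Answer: 1/33316 ≈ 3.0016e-5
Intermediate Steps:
W(r) = -3 (W(r) = 2 - (3 - 1*(-2)) = 2 - (3 + 2) = 2 - 1*5 = 2 - 5 = -3)
Z(V) = 24 (Z(V) = -4*6*(-1) = -24*(-1) = 24)
g = 33292 (g = -2*(-10331 + (-867 + (-1519 - 3929))) = -2*(-10331 + (-867 - 5448)) = -2*(-10331 - 6315) = -2*(-16646) = 33292)
1/(g + Z(W(15))) = 1/(33292 + 24) = 1/33316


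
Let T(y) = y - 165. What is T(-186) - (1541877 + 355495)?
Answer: -1897723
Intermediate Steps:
T(y) = -165 + y
T(-186) - (1541877 + 355495) = (-165 - 186) - (1541877 + 355495) = -351 - 1*1897372 = -351 - 1897372 = -1897723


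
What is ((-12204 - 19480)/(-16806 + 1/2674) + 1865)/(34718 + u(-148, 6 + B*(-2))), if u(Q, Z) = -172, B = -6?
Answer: 83896411211/1552471088678 ≈ 0.054041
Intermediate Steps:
((-12204 - 19480)/(-16806 + 1/2674) + 1865)/(34718 + u(-148, 6 + B*(-2))) = ((-12204 - 19480)/(-16806 + 1/2674) + 1865)/(34718 - 172) = (-31684/(-16806 + 1/2674) + 1865)/34546 = (-31684/(-44939243/2674) + 1865)*(1/34546) = (-31684*(-2674/44939243) + 1865)*(1/34546) = (84723016/44939243 + 1865)*(1/34546) = (83896411211/44939243)*(1/34546) = 83896411211/1552471088678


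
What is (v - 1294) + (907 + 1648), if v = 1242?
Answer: 2503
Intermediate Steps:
(v - 1294) + (907 + 1648) = (1242 - 1294) + (907 + 1648) = -52 + 2555 = 2503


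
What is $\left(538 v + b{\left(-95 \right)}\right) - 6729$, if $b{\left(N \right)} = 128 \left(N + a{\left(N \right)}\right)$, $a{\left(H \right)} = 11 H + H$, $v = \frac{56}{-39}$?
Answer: $- \frac{6457679}{39} \approx -1.6558 \cdot 10^{5}$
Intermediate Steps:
$v = - \frac{56}{39}$ ($v = 56 \left(- \frac{1}{39}\right) = - \frac{56}{39} \approx -1.4359$)
$a{\left(H \right)} = 12 H$
$b{\left(N \right)} = 1664 N$ ($b{\left(N \right)} = 128 \left(N + 12 N\right) = 128 \cdot 13 N = 1664 N$)
$\left(538 v + b{\left(-95 \right)}\right) - 6729 = \left(538 \left(- \frac{56}{39}\right) + 1664 \left(-95\right)\right) - 6729 = \left(- \frac{30128}{39} - 158080\right) - 6729 = - \frac{6195248}{39} - 6729 = - \frac{6457679}{39}$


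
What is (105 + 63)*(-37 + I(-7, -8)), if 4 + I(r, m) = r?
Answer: -8064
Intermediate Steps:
I(r, m) = -4 + r
(105 + 63)*(-37 + I(-7, -8)) = (105 + 63)*(-37 + (-4 - 7)) = 168*(-37 - 11) = 168*(-48) = -8064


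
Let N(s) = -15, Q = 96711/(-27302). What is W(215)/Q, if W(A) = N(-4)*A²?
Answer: 6310174750/32237 ≈ 1.9574e+5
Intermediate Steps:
Q = -96711/27302 (Q = 96711*(-1/27302) = -96711/27302 ≈ -3.5423)
W(A) = -15*A²
W(215)/Q = (-15*215²)/(-96711/27302) = -15*46225*(-27302/96711) = -693375*(-27302/96711) = 6310174750/32237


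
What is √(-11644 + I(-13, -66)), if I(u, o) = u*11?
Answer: I*√11787 ≈ 108.57*I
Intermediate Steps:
I(u, o) = 11*u
√(-11644 + I(-13, -66)) = √(-11644 + 11*(-13)) = √(-11644 - 143) = √(-11787) = I*√11787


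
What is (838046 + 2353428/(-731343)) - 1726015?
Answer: -216470755265/243781 ≈ -8.8797e+5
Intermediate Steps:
(838046 + 2353428/(-731343)) - 1726015 = (838046 + 2353428*(-1/731343)) - 1726015 = (838046 - 784476/243781) - 1726015 = 204298907450/243781 - 1726015 = -216470755265/243781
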